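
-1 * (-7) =7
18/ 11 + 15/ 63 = 433/ 231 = 1.87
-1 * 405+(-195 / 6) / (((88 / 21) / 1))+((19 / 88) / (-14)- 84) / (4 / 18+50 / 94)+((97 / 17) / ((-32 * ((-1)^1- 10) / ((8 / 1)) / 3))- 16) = -1803147323 / 3340568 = -539.77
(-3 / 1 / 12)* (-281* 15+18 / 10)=10533 / 10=1053.30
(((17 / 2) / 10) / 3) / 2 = 17 / 120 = 0.14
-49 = -49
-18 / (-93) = 6 / 31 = 0.19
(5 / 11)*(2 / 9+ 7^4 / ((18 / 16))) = 96050 / 99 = 970.20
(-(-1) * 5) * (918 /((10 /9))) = 4131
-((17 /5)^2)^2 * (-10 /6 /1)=222.72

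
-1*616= -616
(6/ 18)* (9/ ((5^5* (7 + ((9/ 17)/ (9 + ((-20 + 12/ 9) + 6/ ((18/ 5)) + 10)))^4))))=4009008/ 29252853125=0.00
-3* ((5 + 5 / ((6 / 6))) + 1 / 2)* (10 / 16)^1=-315 / 16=-19.69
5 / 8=0.62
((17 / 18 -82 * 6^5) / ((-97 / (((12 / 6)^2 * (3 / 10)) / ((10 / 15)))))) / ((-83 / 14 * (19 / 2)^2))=-321366052 / 14532055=-22.11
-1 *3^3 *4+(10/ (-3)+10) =-304/ 3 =-101.33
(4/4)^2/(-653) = -1/653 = -0.00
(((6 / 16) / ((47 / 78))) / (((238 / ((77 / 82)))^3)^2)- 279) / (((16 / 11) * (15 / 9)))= -115.09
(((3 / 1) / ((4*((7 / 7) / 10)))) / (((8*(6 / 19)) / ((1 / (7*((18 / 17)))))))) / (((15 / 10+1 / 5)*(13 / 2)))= 475 / 13104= 0.04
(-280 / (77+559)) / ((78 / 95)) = -3325 / 6201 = -0.54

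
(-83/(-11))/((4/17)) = 1411/44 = 32.07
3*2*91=546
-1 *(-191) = 191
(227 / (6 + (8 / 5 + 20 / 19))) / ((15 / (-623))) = -2686999 / 2466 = -1089.62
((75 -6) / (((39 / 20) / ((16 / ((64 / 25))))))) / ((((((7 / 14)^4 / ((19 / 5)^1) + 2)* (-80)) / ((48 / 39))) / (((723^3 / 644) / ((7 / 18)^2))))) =-232655596045200 / 35533771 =-6547450.20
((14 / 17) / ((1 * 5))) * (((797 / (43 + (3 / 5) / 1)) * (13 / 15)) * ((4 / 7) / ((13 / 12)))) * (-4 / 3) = -51008 / 27795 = -1.84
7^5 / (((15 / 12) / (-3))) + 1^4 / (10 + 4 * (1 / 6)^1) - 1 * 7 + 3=-6454513 / 160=-40340.71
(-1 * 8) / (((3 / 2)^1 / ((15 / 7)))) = -80 / 7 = -11.43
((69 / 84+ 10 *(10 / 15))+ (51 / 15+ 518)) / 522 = 222133 / 219240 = 1.01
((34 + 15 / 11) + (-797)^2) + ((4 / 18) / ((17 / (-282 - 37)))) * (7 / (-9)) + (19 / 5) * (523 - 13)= 637185.61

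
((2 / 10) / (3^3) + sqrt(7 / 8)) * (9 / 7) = 1 / 105 + 9 * sqrt(14) / 28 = 1.21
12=12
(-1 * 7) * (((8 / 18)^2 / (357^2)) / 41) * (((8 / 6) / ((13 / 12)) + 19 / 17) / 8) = -346 / 4454287929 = -0.00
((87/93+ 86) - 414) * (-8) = 81112/31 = 2616.52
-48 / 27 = -16 / 9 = -1.78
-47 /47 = -1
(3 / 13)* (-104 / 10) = -12 / 5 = -2.40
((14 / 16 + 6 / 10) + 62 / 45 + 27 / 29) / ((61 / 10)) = 39503 / 63684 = 0.62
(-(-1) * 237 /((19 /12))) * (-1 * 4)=-11376 /19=-598.74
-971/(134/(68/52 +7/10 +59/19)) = -12262759/330980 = -37.05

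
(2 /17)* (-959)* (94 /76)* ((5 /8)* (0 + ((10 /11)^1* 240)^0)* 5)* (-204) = 3380475 /38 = 88959.87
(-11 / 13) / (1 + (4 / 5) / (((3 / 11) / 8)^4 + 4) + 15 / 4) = -52773209500 / 308723271363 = -0.17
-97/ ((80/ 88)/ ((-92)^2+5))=-9036423/ 10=-903642.30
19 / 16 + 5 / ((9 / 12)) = 377 / 48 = 7.85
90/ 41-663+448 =-8725/ 41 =-212.80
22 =22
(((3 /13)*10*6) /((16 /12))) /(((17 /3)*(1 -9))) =-405 /1768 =-0.23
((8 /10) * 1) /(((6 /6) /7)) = 28 /5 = 5.60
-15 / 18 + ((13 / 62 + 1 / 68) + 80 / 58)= 141281 / 183396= 0.77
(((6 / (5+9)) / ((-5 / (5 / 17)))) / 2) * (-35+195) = -240 / 119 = -2.02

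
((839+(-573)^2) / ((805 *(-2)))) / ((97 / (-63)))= 1481256 / 11155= 132.79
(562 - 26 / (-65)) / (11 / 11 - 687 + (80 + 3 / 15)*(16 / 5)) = -7030 / 5367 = -1.31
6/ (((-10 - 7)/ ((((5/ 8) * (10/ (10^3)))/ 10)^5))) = -3/ 89128960000000000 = -0.00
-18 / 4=-9 / 2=-4.50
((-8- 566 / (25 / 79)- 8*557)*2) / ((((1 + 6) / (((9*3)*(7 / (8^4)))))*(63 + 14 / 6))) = -6330717 / 5017600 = -1.26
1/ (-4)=-1/ 4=-0.25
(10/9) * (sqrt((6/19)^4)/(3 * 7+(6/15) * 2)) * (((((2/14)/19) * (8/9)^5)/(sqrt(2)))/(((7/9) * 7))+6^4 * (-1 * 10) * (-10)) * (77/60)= 1802240 * sqrt(2)/721065427677+33264000/39349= 845.36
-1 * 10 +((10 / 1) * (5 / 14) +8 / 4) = -31 / 7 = -4.43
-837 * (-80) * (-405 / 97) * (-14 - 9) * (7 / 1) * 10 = 43661268000 / 97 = 450116164.95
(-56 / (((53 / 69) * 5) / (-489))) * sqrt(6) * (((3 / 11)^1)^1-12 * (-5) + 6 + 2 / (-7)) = 1371504168 * sqrt(6) / 2915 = 1152482.12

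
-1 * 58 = -58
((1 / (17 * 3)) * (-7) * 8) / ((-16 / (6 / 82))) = 7 / 1394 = 0.01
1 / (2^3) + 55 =441 / 8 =55.12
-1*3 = -3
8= 8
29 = 29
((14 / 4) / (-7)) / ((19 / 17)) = -17 / 38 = -0.45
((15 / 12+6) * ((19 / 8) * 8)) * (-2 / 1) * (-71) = 39121 / 2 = 19560.50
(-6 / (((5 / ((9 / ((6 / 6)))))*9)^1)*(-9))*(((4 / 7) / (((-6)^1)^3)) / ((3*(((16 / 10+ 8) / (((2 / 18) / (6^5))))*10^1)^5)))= -1 / 1437273012816478286974032719401451520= -0.00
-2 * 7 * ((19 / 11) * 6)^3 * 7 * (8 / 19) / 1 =-61133184 / 1331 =-45930.27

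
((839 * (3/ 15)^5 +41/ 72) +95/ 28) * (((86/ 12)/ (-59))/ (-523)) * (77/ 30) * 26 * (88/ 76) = 450711191359/ 5936115375000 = 0.08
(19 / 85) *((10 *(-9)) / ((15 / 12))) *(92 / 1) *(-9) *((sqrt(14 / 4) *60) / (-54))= -125856 *sqrt(14) / 17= -27700.59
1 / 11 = 0.09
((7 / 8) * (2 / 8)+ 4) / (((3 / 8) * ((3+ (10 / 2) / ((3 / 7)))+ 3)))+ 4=983 / 212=4.64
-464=-464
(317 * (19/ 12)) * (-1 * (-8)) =12046/ 3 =4015.33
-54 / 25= -2.16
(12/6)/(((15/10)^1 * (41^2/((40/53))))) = 160/267279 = 0.00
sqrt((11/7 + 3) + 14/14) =sqrt(273)/7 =2.36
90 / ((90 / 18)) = 18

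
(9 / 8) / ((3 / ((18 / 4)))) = 27 / 16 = 1.69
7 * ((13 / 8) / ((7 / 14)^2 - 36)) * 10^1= -35 / 11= -3.18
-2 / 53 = -0.04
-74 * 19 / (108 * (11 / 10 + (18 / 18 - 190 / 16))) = 14060 / 10557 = 1.33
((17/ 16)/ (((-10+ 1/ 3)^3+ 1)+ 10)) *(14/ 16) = -3213/ 3083776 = -0.00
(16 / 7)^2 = 256 / 49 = 5.22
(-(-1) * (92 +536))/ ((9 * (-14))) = -314/ 63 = -4.98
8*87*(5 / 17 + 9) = 109968 / 17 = 6468.71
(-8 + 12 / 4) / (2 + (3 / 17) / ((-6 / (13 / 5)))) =-850 / 327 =-2.60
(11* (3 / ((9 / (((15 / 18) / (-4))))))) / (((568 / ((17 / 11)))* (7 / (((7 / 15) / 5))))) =-0.00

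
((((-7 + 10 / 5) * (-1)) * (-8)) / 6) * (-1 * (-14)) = -280 / 3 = -93.33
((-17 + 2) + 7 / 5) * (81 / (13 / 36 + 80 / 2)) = -198288 / 7265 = -27.29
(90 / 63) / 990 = 1 / 693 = 0.00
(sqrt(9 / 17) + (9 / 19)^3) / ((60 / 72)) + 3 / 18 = 60539 / 205770 + 18* sqrt(17) / 85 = 1.17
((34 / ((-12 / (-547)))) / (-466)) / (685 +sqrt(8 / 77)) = -0.00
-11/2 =-5.50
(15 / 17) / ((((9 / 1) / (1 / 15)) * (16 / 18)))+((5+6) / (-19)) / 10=-653 / 12920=-0.05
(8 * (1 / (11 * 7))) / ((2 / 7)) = 4 / 11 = 0.36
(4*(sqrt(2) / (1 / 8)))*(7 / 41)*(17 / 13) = 3808*sqrt(2) / 533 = 10.10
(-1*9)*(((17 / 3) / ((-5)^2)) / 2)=-1.02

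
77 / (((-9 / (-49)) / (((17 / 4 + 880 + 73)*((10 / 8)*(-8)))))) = -72234085 / 18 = -4013004.72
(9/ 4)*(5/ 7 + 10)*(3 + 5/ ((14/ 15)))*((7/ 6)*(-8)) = -26325/ 14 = -1880.36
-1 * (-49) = 49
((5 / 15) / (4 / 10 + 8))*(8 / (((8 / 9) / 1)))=5 / 14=0.36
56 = 56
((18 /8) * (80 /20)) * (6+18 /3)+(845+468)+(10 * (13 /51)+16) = 73417 /51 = 1439.55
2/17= 0.12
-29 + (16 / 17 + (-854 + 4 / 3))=-44917 / 51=-880.73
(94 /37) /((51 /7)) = 0.35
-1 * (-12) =12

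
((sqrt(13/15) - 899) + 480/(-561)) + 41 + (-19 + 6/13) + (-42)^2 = sqrt(195)/15 + 2155339/2431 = 887.54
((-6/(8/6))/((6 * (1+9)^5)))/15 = -1/2000000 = -0.00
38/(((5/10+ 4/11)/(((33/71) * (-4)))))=-5808/71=-81.80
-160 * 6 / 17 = -960 / 17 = -56.47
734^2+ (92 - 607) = 538241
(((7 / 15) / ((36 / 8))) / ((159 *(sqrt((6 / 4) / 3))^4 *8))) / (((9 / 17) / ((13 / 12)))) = 1547 / 2318220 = 0.00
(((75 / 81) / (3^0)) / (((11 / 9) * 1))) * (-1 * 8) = -200 / 33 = -6.06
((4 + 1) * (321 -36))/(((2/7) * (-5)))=-1995/2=-997.50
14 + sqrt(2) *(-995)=14 - 995 *sqrt(2)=-1393.14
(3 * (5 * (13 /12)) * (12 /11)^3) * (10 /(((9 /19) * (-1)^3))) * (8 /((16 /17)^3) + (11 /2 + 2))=-162149325 /21296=-7614.07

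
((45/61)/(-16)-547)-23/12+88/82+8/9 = -196999025/360144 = -547.00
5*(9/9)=5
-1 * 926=-926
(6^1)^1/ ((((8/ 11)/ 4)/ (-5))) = -165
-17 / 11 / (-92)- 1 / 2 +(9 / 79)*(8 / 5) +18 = 7075029 / 399740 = 17.70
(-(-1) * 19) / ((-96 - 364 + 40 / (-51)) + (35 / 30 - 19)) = -646 / 16273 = -0.04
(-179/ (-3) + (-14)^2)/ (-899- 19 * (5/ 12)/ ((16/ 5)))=-49088/ 173083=-0.28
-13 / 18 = -0.72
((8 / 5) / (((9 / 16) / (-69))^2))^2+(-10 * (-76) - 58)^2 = 1174736153764 / 2025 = 580116619.14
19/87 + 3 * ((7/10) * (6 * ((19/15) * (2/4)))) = 35663/4350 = 8.20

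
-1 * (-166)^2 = -27556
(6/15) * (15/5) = 6/5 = 1.20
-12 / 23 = -0.52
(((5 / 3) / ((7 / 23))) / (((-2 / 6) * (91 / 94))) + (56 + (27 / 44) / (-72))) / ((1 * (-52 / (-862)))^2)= 1625318284393 / 151575424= 10722.84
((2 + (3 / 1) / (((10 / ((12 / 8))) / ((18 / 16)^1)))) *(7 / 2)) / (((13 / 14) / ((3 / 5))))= 58947 / 10400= 5.67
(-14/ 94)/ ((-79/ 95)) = 665/ 3713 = 0.18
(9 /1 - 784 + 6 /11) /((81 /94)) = -800786 /891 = -898.75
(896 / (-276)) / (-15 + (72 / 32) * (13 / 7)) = 6272 / 20907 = 0.30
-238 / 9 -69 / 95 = -23231 / 855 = -27.17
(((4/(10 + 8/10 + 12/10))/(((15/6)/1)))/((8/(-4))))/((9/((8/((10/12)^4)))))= -384/3125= -0.12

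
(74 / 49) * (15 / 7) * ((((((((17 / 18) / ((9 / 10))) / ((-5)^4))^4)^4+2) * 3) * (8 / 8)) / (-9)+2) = 3610873061200634365728217753240784304580301974093106377616667357406 / 836844229724201072597823438757830416534488904289901256561279296875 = 4.31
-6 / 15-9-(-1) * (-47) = -282 / 5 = -56.40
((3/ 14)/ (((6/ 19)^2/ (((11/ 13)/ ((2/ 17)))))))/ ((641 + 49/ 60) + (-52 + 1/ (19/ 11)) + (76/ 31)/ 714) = 3379737955/ 129110778108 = 0.03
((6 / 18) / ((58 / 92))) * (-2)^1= -92 / 87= -1.06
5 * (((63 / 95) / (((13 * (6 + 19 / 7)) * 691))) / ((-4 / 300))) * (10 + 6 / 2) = -33075 / 800869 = -0.04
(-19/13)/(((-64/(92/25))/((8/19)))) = 23/650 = 0.04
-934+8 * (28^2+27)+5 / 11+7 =61176 / 11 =5561.45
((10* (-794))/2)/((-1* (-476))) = -1985/238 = -8.34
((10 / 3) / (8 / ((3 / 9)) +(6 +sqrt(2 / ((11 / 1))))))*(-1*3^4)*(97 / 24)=-720225 / 19796 +4365*sqrt(22) / 39592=-35.87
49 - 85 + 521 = 485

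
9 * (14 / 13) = 126 / 13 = 9.69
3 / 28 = 0.11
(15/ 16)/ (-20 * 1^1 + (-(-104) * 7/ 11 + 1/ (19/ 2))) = 3135/ 154784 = 0.02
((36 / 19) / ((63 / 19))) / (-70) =-2 / 245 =-0.01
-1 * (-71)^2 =-5041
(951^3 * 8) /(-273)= -2293560936 /91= -25203966.33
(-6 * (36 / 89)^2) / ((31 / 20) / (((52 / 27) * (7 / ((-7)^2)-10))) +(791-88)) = -186001920 / 133182165247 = -0.00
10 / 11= 0.91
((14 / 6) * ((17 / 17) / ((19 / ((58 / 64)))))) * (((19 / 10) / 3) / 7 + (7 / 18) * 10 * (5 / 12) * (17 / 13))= 3148559 / 12804480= 0.25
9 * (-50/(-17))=450/17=26.47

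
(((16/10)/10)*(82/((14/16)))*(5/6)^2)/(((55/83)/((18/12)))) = 23.57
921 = 921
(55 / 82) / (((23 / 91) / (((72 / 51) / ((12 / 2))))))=10010 / 16031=0.62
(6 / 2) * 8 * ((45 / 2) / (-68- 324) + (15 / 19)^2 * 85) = 1270.09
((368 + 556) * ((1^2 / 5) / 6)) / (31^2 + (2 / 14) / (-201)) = 108339 / 3380315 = 0.03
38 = 38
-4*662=-2648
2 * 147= 294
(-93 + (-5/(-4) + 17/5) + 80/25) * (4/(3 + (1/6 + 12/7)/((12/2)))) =-429156/4175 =-102.79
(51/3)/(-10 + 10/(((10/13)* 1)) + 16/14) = 119/29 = 4.10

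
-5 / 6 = -0.83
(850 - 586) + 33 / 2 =561 / 2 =280.50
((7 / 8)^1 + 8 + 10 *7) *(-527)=-332537 / 8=-41567.12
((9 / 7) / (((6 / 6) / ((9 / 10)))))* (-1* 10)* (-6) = 486 / 7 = 69.43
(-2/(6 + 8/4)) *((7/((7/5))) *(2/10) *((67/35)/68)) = -67/9520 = -0.01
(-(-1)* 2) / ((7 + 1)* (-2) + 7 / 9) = -18 / 137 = -0.13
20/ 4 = 5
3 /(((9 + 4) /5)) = 15 /13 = 1.15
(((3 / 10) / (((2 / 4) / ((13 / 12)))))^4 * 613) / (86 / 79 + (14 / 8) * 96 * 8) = 0.08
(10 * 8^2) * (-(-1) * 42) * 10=268800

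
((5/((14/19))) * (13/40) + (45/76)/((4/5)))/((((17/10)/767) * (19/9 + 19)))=10817001/171836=62.95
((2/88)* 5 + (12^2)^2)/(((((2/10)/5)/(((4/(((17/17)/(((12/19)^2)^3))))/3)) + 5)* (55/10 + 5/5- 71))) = -15135438643200/257647773713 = -58.74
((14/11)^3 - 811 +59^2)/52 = 136789/2662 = 51.39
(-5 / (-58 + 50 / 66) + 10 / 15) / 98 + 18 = 10000861 / 555366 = 18.01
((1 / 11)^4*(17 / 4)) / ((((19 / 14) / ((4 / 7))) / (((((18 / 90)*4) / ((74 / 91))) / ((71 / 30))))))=37128 / 730776233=0.00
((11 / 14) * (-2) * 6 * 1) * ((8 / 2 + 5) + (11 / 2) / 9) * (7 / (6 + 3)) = -1903 / 27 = -70.48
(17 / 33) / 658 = 0.00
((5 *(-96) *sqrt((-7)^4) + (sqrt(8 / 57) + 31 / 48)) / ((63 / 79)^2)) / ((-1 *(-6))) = -7045645889 / 1143072 + 6241 *sqrt(114) / 678699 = -6163.68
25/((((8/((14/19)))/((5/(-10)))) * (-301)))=25/6536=0.00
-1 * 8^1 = -8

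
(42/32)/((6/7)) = 49/32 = 1.53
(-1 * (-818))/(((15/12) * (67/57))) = 186504/335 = 556.73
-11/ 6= -1.83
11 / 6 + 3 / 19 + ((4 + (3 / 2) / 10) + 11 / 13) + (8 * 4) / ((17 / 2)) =2708881 / 251940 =10.75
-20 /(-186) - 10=-920 /93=-9.89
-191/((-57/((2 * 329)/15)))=125678/855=146.99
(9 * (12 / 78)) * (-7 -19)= -36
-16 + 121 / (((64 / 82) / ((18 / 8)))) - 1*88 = 31337 / 128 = 244.82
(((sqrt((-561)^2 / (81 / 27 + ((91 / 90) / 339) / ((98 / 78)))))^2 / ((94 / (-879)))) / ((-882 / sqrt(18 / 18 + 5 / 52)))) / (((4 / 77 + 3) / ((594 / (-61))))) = -102127376469789 *sqrt(741) / 748829029286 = -3712.52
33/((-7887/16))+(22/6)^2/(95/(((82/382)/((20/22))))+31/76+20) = -1095289300/31167346851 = -0.04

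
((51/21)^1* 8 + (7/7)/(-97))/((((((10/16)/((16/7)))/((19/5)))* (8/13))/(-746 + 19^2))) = -114635664/679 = -168830.14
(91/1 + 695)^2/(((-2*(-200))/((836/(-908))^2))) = 6746486769/5152900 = 1309.26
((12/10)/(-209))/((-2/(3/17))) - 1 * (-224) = 3979369/17765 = 224.00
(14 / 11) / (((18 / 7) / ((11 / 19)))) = 49 / 171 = 0.29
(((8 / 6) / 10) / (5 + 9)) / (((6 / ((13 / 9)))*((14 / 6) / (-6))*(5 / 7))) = -13 / 1575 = -0.01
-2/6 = -1/3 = -0.33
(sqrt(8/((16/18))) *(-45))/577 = -135/577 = -0.23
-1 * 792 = -792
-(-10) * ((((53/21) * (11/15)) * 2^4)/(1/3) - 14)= 15716/21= 748.38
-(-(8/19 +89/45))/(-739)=-2051/631845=-0.00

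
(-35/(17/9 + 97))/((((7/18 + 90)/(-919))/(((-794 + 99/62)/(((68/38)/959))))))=-466453872293157/305244724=-1528130.83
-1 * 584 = -584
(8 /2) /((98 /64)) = 128 /49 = 2.61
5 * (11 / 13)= 55 / 13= 4.23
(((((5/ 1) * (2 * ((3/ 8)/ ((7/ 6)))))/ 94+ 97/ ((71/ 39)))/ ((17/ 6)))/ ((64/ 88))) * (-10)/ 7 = -36.96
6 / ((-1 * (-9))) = 2 / 3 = 0.67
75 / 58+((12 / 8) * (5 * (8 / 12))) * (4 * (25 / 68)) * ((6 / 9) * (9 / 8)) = 13425 / 1972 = 6.81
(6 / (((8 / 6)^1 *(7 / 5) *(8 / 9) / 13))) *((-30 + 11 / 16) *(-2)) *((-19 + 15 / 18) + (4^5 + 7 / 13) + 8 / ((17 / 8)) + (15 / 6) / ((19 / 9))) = 115229745315 / 41344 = 2787097.17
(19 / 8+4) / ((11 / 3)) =153 / 88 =1.74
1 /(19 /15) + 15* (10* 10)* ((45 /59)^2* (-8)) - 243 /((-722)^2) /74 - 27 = -940892429439915 /134279630696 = -7006.96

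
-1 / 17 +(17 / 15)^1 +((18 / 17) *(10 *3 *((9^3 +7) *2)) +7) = 11925259 / 255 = 46765.72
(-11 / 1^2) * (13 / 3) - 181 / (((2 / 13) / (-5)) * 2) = 34723 / 12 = 2893.58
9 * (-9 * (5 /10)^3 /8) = -81 /64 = -1.27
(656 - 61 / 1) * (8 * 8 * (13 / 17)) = 29120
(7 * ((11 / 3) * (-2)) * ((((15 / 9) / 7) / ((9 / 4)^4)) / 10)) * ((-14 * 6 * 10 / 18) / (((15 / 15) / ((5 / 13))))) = 1971200 / 2302911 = 0.86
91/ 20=4.55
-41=-41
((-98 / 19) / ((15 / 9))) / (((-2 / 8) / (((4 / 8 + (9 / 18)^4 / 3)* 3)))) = 735 / 38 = 19.34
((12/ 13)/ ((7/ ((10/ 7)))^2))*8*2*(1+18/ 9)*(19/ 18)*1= 60800/ 31213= 1.95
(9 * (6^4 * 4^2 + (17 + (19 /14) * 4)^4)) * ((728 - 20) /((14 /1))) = 2094350033682 /16807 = 124611770.91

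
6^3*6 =1296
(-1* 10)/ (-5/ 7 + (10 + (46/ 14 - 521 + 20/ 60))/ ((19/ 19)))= 21/ 1067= 0.02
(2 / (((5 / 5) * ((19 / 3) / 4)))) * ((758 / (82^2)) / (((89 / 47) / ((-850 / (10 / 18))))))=-327046680 / 2842571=-115.05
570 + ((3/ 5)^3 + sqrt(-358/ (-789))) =sqrt(282462)/ 789 + 71277/ 125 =570.89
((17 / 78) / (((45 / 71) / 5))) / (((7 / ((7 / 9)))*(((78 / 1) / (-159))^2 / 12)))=3390463 / 355914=9.53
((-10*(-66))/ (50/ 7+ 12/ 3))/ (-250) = -77/ 325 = -0.24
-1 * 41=-41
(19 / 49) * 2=38 / 49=0.78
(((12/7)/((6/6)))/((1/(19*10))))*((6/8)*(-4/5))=-1368/7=-195.43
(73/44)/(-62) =-73/2728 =-0.03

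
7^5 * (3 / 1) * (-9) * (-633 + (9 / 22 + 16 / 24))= 6308725941 / 22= 286760270.05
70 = 70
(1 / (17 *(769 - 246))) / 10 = 1 / 88910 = 0.00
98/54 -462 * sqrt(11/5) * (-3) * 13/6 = 49/27 + 3003 * sqrt(55)/5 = 4455.98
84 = 84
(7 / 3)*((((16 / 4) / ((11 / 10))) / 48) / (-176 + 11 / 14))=-245 / 242847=-0.00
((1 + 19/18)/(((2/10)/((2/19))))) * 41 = 7585/171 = 44.36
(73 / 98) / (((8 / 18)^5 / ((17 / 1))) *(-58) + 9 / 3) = 73279809 / 289306486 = 0.25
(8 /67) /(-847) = -8 /56749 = -0.00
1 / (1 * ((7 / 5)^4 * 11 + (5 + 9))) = 625 / 35161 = 0.02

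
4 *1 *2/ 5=8/ 5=1.60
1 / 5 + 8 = 41 / 5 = 8.20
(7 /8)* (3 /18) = 7 /48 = 0.15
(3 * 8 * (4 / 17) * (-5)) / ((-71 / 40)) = 19200 / 1207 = 15.91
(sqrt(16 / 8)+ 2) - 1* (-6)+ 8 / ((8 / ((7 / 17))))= sqrt(2)+ 143 / 17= 9.83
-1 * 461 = -461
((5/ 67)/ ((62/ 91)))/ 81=455/ 336474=0.00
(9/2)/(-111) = -3/74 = -0.04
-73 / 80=-0.91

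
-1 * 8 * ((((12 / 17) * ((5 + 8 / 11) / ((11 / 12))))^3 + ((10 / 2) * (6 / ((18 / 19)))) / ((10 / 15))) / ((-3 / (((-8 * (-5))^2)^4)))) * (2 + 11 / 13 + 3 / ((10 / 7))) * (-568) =-2221314703366346883727360000000 / 339443488527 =-6543989731562221913.05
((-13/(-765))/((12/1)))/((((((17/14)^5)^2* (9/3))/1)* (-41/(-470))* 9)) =88367297095168/1024352708738842737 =0.00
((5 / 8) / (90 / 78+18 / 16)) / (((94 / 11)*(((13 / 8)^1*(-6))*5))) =-22 / 33417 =-0.00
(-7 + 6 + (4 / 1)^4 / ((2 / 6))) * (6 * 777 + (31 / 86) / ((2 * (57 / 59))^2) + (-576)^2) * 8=288408917902313 / 139707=2064384160.44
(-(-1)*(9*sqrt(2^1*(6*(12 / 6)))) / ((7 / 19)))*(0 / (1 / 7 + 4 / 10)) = 0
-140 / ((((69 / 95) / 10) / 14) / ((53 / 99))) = -98686000 / 6831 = -14446.79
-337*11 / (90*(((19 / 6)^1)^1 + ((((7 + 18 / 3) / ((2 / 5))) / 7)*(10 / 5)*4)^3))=-1271501 / 1581937755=-0.00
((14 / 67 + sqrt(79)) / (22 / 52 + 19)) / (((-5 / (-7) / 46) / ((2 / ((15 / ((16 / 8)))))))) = 468832 / 2537625 + 33488 * sqrt(79) / 37875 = 8.04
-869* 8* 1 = -6952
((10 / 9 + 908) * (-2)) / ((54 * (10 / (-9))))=4091 / 135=30.30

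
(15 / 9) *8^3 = 2560 / 3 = 853.33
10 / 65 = 2 / 13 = 0.15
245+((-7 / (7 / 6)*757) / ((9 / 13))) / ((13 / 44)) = -65881 / 3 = -21960.33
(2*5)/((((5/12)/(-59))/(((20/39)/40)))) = -236/13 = -18.15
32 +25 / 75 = 97 / 3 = 32.33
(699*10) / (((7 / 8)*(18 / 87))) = 270280 / 7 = 38611.43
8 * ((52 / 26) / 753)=16 / 753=0.02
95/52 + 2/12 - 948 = -147577/156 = -946.01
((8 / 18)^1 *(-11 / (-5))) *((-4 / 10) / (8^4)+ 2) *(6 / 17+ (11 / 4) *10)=213329743 / 3916800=54.47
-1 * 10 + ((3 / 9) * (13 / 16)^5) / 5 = -156915107 / 15728640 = -9.98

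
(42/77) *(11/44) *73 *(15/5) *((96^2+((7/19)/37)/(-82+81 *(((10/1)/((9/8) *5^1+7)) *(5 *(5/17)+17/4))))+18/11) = 22918410489942477/83257282636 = 275272.14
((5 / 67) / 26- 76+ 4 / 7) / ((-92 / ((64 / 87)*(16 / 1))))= 9.65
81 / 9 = 9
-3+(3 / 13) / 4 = -153 / 52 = -2.94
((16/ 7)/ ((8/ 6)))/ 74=6/ 259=0.02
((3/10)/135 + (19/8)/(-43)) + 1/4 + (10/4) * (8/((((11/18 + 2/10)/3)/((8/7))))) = 3351471217/39551400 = 84.74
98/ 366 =49/ 183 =0.27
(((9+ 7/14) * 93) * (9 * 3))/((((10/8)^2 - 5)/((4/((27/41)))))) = -42150.98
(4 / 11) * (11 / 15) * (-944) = -3776 / 15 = -251.73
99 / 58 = 1.71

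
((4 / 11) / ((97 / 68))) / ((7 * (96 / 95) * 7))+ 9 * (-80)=-225860945 / 313698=-719.99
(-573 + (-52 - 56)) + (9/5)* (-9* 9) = -4134/5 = -826.80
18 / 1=18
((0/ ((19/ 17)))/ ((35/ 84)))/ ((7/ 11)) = 0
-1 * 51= -51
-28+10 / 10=-27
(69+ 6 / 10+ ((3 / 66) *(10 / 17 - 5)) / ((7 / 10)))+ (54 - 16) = 702367 / 6545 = 107.31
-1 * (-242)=242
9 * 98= 882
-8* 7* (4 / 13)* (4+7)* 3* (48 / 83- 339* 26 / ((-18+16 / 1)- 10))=-450997008 / 1079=-417976.84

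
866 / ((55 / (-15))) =-2598 / 11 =-236.18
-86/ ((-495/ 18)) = 172/ 55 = 3.13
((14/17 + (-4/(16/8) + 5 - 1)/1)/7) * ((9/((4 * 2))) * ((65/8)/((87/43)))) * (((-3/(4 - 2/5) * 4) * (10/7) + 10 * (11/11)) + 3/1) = 1450605/96628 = 15.01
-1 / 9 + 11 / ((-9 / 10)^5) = -1106561 / 59049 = -18.74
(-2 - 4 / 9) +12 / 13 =-178 / 117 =-1.52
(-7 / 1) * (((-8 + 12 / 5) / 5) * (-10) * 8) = -3136 / 5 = -627.20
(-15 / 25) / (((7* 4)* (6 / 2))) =-1 / 140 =-0.01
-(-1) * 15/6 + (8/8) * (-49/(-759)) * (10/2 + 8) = 5069/1518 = 3.34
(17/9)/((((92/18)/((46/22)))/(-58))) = -493/11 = -44.82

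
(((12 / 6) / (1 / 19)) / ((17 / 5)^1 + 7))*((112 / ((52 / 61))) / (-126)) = -5795 / 1521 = -3.81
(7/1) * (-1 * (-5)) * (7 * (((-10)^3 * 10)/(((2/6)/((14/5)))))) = -20580000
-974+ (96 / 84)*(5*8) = -6498 / 7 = -928.29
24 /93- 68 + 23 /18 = -66.46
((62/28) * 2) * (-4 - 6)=-310/7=-44.29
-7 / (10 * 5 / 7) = -49 / 50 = -0.98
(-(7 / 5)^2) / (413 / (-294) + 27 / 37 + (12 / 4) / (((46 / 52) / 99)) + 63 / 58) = -25394691 / 4355323025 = -0.01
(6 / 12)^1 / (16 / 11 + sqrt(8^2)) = 11 / 208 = 0.05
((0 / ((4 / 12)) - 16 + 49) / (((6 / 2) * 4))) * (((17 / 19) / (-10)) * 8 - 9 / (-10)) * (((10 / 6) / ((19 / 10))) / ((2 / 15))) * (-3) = -28875 / 2888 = -10.00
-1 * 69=-69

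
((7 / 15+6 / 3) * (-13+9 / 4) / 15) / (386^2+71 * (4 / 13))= -20683 / 1743508800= -0.00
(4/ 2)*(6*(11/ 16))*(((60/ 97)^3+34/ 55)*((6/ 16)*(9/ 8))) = 1737890721/ 584110720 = 2.98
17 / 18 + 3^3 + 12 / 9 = 527 / 18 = 29.28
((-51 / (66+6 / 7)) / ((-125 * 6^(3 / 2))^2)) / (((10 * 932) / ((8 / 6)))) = -119 / 3680235000000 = -0.00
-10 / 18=-5 / 9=-0.56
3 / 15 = 1 / 5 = 0.20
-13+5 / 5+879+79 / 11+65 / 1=10331 / 11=939.18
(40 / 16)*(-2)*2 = -10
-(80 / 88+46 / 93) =-1436 / 1023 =-1.40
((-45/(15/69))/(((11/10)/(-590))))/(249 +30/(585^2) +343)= 13931979750/74285651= 187.55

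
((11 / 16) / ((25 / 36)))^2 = 9801 / 10000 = 0.98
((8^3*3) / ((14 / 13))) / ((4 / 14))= 4992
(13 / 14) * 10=65 / 7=9.29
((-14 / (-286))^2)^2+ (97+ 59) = 65233212157 / 418161601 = 156.00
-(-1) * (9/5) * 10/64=9/32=0.28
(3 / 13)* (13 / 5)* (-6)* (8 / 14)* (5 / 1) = -72 / 7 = -10.29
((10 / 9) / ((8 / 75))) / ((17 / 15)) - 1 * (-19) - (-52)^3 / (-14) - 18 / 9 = -4768205 / 476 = -10017.24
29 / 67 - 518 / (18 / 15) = -86678 / 201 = -431.23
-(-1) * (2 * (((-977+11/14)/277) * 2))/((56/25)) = -341675/54292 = -6.29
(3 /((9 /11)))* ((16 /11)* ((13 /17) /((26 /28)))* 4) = 896 /51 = 17.57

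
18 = 18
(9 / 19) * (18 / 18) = 9 / 19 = 0.47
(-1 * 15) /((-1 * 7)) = 15 /7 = 2.14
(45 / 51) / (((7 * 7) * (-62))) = -15 / 51646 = -0.00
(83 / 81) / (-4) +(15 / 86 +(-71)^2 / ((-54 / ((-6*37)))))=288727177 / 13932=20724.03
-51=-51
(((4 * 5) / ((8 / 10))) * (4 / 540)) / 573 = 5 / 15471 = 0.00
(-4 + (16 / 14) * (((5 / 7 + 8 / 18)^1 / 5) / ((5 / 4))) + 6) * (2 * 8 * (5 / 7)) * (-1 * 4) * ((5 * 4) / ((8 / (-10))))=7803520 / 3087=2527.87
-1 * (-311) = 311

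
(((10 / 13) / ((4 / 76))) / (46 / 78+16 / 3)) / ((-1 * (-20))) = 19 / 154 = 0.12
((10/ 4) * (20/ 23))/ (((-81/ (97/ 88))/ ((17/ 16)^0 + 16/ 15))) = -15035/ 245916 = -0.06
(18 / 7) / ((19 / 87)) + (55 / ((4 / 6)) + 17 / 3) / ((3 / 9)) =73489 / 266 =276.27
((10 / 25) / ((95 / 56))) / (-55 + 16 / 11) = -1232 / 279775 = -0.00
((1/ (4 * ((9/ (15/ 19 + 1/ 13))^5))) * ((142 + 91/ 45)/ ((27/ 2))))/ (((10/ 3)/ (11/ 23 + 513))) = 1717634640389339632/ 505685117911944600045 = 0.00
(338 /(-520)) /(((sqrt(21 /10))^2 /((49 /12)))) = -91 /72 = -1.26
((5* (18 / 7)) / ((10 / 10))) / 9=10 / 7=1.43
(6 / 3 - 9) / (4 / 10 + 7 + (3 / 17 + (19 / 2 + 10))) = -0.26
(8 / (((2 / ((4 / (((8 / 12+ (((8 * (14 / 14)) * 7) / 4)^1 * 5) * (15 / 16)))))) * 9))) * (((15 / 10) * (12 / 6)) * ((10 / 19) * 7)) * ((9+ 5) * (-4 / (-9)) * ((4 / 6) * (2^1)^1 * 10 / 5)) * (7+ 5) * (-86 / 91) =-19726336 / 353457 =-55.81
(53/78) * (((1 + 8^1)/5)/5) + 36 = 23559/650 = 36.24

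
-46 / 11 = -4.18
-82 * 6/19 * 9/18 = -246/19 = -12.95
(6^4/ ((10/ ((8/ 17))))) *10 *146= 1513728/ 17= 89042.82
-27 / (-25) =27 / 25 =1.08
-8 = -8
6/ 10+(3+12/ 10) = 24/ 5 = 4.80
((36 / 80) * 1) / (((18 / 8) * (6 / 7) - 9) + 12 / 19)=-399 / 5710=-0.07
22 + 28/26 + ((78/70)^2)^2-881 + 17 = -16374757767/19508125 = -839.38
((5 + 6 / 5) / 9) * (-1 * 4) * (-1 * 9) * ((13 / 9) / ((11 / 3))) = 1612 / 165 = 9.77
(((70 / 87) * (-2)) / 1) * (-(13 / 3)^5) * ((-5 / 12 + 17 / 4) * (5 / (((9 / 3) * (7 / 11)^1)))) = 4696856450 / 190269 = 24685.35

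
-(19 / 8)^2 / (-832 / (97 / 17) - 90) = 35017 / 1463936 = 0.02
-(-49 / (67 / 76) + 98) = -2842 / 67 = -42.42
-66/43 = -1.53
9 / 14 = 0.64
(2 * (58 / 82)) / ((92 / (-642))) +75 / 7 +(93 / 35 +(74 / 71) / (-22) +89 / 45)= 251950201 / 46398429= 5.43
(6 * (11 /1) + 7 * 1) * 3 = 219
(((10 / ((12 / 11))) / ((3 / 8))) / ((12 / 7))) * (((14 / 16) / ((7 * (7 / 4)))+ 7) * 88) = 26620 / 3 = 8873.33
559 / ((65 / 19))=817 / 5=163.40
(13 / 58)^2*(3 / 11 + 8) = 15379 / 37004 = 0.42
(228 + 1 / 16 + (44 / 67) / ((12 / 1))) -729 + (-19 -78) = -1922791 / 3216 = -597.88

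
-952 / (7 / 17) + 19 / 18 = -41597 / 18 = -2310.94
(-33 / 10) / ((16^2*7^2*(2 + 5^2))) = -11 / 1128960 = -0.00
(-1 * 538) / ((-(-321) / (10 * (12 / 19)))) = -21520 / 2033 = -10.59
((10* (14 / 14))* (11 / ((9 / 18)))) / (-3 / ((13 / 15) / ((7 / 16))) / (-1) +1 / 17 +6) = 777920 / 26779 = 29.05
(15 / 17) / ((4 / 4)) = 15 / 17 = 0.88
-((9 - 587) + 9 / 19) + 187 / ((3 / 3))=14526 / 19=764.53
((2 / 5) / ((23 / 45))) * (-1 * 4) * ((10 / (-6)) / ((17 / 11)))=1320 / 391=3.38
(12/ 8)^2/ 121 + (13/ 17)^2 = 84397/ 139876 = 0.60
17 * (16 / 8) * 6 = 204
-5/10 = -1/2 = -0.50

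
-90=-90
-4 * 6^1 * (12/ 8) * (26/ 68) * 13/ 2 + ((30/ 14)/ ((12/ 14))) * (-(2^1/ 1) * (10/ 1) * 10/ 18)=-17939/ 153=-117.25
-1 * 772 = -772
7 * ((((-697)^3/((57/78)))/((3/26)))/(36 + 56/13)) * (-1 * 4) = 20829863431468/7467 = 2789589317.19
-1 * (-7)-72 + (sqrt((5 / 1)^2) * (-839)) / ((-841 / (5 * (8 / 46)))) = -1173395 / 19343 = -60.66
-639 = -639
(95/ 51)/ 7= 95/ 357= 0.27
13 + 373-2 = 384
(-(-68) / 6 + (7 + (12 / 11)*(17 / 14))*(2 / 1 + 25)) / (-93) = -54539 / 21483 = -2.54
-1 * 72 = -72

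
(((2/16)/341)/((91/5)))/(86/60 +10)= 75/42574532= 0.00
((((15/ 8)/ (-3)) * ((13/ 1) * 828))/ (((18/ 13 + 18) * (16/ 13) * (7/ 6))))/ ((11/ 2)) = -757965/ 17248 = -43.95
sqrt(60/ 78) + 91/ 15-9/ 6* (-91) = 143.44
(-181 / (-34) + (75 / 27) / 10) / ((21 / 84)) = 3428 / 153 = 22.41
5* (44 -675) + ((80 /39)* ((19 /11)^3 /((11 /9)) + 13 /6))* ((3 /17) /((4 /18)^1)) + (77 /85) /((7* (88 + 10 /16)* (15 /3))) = -180349506409071 /57352091225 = -3144.60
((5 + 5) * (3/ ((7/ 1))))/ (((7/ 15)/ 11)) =4950/ 49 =101.02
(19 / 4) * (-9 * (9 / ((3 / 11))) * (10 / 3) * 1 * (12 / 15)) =-3762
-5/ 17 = -0.29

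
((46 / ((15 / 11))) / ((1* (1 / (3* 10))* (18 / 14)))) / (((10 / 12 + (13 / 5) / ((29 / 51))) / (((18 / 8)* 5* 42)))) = 323561700 / 4703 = 68799.00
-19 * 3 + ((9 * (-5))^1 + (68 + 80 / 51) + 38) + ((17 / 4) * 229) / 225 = 151381 / 15300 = 9.89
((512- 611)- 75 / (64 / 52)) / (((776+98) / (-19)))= 2559 / 736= 3.48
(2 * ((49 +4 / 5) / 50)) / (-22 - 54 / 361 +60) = 89889 / 1708000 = 0.05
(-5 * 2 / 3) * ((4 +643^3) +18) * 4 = -10633909160 / 3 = -3544636386.67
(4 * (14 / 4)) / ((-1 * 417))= -14 / 417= -0.03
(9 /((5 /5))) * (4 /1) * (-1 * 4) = -144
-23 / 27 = -0.85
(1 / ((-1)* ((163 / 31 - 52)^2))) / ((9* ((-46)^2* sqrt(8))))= -961* sqrt(2) / 159939205776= -0.00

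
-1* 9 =-9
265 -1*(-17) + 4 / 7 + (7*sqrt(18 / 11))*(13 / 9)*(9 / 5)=305.85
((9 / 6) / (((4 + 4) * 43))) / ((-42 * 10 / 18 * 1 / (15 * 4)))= -0.01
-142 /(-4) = 35.50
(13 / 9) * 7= 91 / 9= 10.11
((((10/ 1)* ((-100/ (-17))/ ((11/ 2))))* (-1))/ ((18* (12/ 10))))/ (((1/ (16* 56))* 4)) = -560000/ 5049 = -110.91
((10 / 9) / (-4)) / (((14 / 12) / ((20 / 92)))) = -25 / 483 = -0.05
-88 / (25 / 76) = -6688 / 25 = -267.52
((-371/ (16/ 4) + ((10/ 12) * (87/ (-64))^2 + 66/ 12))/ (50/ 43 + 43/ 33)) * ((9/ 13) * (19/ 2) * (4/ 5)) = -170372840913/ 931573760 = -182.89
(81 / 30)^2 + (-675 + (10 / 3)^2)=-590939 / 900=-656.60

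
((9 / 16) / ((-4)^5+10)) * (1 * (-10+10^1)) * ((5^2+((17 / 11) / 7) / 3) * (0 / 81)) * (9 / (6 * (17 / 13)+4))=0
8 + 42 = 50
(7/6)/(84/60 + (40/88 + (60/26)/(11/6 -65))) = 1896895/2955924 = 0.64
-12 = -12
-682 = -682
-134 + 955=821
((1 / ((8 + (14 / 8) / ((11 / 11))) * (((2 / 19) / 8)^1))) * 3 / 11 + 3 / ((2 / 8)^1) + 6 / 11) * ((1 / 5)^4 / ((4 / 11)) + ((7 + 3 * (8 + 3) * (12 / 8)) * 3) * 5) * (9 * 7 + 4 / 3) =428957995777 / 536250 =799921.67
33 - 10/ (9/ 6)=79/ 3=26.33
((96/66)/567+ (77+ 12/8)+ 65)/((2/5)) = 8950255/24948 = 358.76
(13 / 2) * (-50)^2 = 16250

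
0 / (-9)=0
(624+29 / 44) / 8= 27485 / 352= 78.08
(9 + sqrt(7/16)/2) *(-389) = -3501 - 389 *sqrt(7)/8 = -3629.65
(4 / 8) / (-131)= -1 / 262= -0.00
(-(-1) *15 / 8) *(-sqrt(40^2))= -75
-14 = -14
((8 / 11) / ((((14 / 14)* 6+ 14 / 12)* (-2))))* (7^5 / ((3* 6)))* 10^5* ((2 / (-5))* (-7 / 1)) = -18823840000 / 1419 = -13265567.30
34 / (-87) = -34 / 87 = -0.39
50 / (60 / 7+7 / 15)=5250 / 949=5.53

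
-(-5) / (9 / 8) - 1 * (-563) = 5107 / 9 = 567.44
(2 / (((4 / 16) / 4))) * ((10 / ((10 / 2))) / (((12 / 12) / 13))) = 832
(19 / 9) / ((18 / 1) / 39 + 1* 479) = 247 / 56097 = 0.00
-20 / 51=-0.39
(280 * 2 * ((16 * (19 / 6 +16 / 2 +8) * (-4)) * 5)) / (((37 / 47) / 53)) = -25667264000 / 111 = -231236612.61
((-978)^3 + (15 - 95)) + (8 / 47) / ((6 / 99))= -43965747172 / 47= -935441429.19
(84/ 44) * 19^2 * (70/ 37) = 530670/ 407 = 1303.86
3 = 3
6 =6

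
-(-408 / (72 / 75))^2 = -180625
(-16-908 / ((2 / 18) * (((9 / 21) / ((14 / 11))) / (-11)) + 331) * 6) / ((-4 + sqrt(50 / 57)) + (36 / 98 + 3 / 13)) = 6408553278400 * sqrt(114) / 24073019701799 + 248533153028160 / 24073019701799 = 13.17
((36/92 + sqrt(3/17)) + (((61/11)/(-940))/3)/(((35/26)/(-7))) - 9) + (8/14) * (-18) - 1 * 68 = -1084796827/12485550 + sqrt(51)/17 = -86.46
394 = 394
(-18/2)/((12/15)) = -45/4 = -11.25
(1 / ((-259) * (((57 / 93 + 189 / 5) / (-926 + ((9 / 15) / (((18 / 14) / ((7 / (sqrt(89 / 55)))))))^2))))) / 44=114148789 / 54349278984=0.00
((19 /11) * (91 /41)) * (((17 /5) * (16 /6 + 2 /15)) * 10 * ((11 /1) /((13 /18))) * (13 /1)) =14814072 /205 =72263.77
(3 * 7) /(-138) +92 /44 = 981 /506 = 1.94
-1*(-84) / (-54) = -1.56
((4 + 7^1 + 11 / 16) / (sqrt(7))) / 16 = 187 * sqrt(7) / 1792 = 0.28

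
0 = 0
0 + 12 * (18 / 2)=108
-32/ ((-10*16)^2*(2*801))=-1/ 1281600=-0.00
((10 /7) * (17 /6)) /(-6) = -85 /126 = -0.67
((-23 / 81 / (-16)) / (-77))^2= 529 / 9958443264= 0.00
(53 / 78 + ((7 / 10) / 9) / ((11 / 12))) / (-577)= -1093 / 825110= -0.00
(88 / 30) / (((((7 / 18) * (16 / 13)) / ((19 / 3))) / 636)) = 864006 / 35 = 24685.89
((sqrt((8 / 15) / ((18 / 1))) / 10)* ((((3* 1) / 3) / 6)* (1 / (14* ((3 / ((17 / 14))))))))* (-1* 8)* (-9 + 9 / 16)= 0.01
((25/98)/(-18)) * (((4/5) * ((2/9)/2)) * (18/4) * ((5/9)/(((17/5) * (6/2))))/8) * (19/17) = -2375/55057968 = -0.00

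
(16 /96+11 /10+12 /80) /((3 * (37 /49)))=833 /1332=0.63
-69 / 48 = -23 / 16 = -1.44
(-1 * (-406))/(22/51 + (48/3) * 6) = 10353/2459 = 4.21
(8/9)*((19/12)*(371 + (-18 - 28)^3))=-3684670/27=-136469.26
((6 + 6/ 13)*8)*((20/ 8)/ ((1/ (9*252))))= 3810240/ 13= 293095.38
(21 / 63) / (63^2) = 1 / 11907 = 0.00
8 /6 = 4 /3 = 1.33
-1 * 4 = -4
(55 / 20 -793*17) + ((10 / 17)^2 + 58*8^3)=18748119 / 1156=16218.10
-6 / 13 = -0.46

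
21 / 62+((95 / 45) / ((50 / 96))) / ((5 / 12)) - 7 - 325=-2494983 / 7750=-321.93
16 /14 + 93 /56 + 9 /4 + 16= 1179 /56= 21.05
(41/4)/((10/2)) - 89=-1739/20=-86.95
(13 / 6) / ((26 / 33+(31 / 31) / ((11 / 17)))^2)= 39 / 98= 0.40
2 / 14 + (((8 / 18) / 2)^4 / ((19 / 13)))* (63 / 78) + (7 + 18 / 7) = 2825996 / 290871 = 9.72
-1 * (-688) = 688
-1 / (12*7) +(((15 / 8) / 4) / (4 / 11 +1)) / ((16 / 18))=2015 / 5376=0.37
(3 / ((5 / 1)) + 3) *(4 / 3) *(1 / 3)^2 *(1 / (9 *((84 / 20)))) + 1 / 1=575 / 567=1.01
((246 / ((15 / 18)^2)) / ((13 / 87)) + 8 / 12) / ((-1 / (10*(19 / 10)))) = -45055.65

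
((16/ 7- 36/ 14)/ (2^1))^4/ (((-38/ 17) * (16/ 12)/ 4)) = -51/ 91238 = -0.00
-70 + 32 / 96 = -209 / 3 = -69.67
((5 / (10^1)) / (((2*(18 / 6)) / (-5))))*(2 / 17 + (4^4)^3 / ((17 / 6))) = -251658245 / 102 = -2467237.70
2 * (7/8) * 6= 21/2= 10.50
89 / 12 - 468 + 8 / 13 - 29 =-76279 / 156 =-488.97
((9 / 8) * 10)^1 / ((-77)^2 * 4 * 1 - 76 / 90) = 2025 / 4268728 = 0.00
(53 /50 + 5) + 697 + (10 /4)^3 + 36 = 150937 /200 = 754.68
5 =5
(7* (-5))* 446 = -15610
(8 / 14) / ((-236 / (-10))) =10 / 413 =0.02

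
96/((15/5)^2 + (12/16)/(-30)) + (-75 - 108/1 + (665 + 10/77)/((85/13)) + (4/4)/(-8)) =-265803787/3759448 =-70.70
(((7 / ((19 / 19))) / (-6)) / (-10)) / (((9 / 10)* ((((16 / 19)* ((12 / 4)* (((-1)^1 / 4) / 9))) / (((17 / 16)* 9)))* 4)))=-2261 / 512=-4.42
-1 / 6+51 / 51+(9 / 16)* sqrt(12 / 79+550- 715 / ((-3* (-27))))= 5 / 6+sqrt(273651023) / 1264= 13.92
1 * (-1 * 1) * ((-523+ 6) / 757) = 517 / 757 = 0.68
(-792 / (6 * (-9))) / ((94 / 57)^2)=5.39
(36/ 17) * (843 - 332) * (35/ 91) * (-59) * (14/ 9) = -8441720/ 221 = -38197.83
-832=-832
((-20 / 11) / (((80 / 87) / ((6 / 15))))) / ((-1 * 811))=0.00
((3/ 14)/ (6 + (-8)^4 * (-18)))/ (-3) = 1/ 1032108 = 0.00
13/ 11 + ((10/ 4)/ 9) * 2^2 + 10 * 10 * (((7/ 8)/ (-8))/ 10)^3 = 595032923/ 259522560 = 2.29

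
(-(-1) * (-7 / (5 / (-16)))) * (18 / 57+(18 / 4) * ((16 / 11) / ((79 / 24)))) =4261152 / 82555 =51.62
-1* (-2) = 2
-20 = -20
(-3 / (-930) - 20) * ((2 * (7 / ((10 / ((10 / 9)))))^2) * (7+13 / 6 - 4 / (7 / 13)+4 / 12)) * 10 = -1258397 / 2511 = -501.15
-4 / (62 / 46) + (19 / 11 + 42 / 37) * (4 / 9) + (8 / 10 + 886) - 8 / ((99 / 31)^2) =884.32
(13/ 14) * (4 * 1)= 26/ 7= 3.71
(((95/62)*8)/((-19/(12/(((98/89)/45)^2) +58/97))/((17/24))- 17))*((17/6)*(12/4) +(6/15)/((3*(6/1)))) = -2312804206943906/376397926030251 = -6.14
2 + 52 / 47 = 146 / 47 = 3.11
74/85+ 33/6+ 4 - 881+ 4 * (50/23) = -3370161/3910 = -861.93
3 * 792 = 2376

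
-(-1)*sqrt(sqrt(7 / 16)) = 7^(1 / 4) / 2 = 0.81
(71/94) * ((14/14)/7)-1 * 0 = 71/658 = 0.11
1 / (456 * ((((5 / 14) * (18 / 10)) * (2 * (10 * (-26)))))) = -0.00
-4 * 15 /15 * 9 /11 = -36 /11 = -3.27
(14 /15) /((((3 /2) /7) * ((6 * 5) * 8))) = 49 /2700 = 0.02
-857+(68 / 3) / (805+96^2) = -857.00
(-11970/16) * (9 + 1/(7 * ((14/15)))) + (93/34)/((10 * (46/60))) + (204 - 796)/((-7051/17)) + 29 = -2104889113955/308777392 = -6816.85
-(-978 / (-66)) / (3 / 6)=-326 / 11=-29.64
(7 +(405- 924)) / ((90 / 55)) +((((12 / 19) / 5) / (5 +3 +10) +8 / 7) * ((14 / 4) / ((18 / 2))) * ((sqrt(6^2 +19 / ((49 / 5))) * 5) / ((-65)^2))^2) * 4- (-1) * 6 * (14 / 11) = -1783043662352 / 5841210375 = -305.25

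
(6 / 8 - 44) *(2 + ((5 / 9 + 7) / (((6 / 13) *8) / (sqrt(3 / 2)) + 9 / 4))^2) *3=-14348618789519 / 2133481842 + 899837206528 *sqrt(6) / 355580307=-526.73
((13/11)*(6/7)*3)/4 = 117/154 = 0.76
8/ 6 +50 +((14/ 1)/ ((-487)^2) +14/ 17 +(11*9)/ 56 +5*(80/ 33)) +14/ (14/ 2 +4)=167195042017/ 2483633768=67.32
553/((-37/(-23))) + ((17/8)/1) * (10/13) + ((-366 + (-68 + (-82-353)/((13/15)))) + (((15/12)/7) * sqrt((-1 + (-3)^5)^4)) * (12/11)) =1630722869/148148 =11007.39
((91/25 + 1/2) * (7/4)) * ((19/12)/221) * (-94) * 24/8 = -14.64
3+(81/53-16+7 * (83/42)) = 751/318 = 2.36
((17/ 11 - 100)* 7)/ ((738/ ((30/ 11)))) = -12635/ 4961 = -2.55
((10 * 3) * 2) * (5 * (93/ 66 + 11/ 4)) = 13725/ 11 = 1247.73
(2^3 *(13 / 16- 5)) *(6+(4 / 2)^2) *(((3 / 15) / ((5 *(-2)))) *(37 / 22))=2479 / 220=11.27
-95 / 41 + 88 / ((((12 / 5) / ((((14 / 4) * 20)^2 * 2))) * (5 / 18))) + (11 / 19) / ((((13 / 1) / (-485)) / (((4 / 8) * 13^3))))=1269870.97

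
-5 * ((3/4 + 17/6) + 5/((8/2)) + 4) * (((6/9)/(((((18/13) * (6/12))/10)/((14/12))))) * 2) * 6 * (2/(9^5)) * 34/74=-16398200/176969853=-0.09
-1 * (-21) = 21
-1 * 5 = -5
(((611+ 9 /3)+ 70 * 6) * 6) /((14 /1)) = 3102 /7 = 443.14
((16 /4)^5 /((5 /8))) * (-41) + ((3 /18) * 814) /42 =-67171.17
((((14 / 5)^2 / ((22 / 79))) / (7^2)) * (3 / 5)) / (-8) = -237 / 5500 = -0.04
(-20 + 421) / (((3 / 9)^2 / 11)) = 39699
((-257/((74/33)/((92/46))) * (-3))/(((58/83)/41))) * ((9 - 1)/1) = 346330116/1073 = 322768.05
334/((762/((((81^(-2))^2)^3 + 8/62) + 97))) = 42.57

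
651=651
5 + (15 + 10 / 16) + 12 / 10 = 873 / 40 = 21.82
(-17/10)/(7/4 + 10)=-34/235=-0.14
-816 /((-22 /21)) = 8568 /11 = 778.91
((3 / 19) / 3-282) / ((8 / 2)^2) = -5357 / 304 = -17.62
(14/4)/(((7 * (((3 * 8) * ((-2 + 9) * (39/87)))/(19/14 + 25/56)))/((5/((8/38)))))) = 278255/978432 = 0.28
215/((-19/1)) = -215/19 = -11.32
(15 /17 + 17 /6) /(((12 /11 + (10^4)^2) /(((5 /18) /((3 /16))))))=20845 /378675004131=0.00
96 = 96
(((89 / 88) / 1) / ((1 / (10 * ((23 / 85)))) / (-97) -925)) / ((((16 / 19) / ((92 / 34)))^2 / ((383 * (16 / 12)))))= -14522829035993 / 2519212741056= -5.76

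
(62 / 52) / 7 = 31 / 182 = 0.17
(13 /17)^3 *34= 4394 /289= 15.20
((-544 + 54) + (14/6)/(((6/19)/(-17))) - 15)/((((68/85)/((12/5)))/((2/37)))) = -11351/111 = -102.26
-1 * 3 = -3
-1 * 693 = -693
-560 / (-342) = 280 / 171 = 1.64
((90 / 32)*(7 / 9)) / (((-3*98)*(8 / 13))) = -65 / 5376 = -0.01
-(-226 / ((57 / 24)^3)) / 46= 57856 / 157757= 0.37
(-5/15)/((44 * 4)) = -1/528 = -0.00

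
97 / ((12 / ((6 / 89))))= 0.54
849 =849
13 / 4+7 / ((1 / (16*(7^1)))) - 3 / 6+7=3175 / 4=793.75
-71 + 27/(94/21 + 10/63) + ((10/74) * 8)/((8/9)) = -691007/10804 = -63.96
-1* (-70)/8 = 35/4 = 8.75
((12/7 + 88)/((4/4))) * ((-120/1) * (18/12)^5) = -81752.14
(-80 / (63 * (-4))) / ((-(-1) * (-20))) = -0.02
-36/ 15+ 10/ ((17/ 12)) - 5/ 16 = 5911/ 1360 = 4.35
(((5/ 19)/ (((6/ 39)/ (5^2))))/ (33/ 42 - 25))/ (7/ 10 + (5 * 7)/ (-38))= 8125/ 1017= 7.99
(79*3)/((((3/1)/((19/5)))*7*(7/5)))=1501/49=30.63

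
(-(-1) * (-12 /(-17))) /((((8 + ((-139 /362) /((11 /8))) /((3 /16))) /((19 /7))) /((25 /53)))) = 8511525 /61316654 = 0.14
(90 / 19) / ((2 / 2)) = 90 / 19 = 4.74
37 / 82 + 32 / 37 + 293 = 892955 / 3034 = 294.32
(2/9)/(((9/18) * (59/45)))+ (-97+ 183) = 5094/59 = 86.34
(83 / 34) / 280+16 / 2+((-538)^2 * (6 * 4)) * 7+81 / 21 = 462925268803 / 9520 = 48626603.87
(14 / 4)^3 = 343 / 8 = 42.88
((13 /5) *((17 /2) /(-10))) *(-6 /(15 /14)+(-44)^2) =-533273 /125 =-4266.18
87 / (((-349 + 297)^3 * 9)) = -0.00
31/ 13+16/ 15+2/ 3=803/ 195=4.12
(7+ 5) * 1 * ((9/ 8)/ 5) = 27/ 10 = 2.70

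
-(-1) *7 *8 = 56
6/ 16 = 3/ 8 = 0.38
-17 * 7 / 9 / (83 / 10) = -1190 / 747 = -1.59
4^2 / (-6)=-8 / 3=-2.67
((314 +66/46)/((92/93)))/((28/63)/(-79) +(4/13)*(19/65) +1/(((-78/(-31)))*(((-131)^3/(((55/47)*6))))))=42831020283800863725/11325357180909892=3781.87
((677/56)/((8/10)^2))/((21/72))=50775/784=64.76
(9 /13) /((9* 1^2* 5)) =1 /65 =0.02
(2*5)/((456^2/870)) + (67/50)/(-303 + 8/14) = 34307209/917084400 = 0.04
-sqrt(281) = -16.76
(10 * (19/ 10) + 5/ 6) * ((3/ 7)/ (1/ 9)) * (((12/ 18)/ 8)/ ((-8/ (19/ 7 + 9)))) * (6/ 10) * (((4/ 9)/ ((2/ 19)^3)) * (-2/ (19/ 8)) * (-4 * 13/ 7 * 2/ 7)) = -6542042/ 1715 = -3814.60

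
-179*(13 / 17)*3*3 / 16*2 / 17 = -20943 / 2312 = -9.06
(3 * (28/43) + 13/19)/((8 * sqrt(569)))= 0.01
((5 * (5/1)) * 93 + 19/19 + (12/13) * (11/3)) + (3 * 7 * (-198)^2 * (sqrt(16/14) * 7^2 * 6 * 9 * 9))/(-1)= 30282/13 - 5601624336 * sqrt(14)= -20959356745.34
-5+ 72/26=-29/13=-2.23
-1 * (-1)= 1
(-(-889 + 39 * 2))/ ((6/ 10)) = 4055/ 3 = 1351.67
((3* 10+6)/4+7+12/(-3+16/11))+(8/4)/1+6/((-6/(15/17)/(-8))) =17.29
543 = 543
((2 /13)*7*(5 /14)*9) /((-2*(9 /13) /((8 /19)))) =-20 /19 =-1.05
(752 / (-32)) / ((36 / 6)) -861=-10379 / 12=-864.92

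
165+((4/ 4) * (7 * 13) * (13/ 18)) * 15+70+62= 7697/ 6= 1282.83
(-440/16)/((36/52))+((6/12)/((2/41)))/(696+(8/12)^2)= -8959919/225648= -39.71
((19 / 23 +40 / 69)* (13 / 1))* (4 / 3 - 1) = 1261 / 207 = 6.09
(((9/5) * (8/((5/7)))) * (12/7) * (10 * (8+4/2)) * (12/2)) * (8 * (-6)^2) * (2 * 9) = 107495424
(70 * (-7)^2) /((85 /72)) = 49392 /17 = 2905.41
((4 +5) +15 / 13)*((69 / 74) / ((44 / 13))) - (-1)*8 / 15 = 3697 / 1110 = 3.33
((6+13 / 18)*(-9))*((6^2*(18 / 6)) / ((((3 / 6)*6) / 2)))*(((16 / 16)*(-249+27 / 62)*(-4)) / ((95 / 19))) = -134260632 / 155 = -866197.63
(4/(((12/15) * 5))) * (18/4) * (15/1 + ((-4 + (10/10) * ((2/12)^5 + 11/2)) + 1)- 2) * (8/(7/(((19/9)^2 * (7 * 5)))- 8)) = -217554845/3101544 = -70.14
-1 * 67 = -67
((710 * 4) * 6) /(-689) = -17040 /689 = -24.73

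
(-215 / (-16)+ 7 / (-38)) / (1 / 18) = 238.56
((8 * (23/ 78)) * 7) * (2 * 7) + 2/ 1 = 9094/ 39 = 233.18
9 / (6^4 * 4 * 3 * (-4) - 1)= -0.00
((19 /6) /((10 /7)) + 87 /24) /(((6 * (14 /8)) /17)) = 11917 /1260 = 9.46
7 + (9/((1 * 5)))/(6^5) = 30241/4320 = 7.00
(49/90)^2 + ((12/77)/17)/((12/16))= 0.31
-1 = -1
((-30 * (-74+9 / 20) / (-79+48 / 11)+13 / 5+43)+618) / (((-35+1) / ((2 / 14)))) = -5205441 / 1953980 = -2.66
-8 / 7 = -1.14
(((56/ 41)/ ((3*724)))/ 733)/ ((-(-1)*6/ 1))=7/ 48956337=0.00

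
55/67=0.82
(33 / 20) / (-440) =-3 / 800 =-0.00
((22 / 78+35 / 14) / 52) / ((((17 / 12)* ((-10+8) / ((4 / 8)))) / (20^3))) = -217000 / 2873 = -75.53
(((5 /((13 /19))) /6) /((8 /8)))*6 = 95 /13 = 7.31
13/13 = 1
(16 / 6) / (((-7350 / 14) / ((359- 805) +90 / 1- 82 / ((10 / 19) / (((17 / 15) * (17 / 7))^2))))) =677498872 / 86821875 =7.80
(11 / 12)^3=1331 / 1728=0.77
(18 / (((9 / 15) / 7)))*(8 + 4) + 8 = 2528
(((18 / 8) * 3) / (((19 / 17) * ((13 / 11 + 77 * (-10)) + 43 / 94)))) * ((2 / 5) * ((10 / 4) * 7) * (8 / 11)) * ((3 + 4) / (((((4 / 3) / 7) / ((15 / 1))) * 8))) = -66595851 / 24152344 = -2.76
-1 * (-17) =17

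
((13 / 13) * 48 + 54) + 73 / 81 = 8335 / 81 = 102.90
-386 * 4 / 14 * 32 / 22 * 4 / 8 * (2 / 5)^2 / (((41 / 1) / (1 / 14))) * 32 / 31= -395264 / 17126725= -0.02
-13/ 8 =-1.62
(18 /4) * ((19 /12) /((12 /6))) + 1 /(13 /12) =933 /208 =4.49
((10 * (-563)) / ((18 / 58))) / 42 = -81635 / 189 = -431.93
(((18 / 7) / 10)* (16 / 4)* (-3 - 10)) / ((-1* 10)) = 234 / 175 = 1.34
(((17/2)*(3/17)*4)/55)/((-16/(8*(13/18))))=-13/330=-0.04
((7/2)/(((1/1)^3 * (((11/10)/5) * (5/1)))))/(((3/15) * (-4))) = -175/44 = -3.98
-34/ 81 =-0.42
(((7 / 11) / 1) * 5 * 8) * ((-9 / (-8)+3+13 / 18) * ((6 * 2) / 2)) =24430 / 33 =740.30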